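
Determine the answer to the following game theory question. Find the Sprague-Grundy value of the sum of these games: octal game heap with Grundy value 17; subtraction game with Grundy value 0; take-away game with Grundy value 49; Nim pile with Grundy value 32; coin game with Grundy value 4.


By the Sprague-Grundy theorem, the Grundy value of a sum of games is the XOR of individual Grundy values.
octal game heap: Grundy value = 17. Running XOR: 0 XOR 17 = 17
subtraction game: Grundy value = 0. Running XOR: 17 XOR 0 = 17
take-away game: Grundy value = 49. Running XOR: 17 XOR 49 = 32
Nim pile: Grundy value = 32. Running XOR: 32 XOR 32 = 0
coin game: Grundy value = 4. Running XOR: 0 XOR 4 = 4
The combined Grundy value is 4.

4


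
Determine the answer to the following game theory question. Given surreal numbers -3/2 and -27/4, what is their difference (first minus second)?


x = -3/2, y = -27/4
Converting to common denominator: 4
x = -6/4, y = -27/4
x - y = -3/2 - -27/4 = 21/4

21/4


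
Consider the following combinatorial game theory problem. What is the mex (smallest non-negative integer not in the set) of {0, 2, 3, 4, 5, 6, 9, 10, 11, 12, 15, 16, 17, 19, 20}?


Set = {0, 2, 3, 4, 5, 6, 9, 10, 11, 12, 15, 16, 17, 19, 20}
0 is in the set.
1 is NOT in the set. This is the mex.
mex = 1

1


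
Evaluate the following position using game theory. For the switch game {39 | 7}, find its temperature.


The game is {39 | 7}, a switch {a | b} with numbers a > b.
Cooling {a | b} by t gives {a - t | b + t}, which stops being hot when a - t = b + t, i.e. at t = (a - b)/2. So the temperature of a switch is (a - b)/2.
Temperature = (Left option - Right option) / 2
= (39 - (7)) / 2
= 32 / 2
= 16

16


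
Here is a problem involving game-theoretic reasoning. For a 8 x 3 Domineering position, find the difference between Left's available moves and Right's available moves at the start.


Board is 8 x 3 (rows x cols).
Left (vertical) placements: (rows-1) * cols = 7 * 3 = 21
Right (horizontal) placements: rows * (cols-1) = 8 * 2 = 16
Advantage = Left - Right = 21 - 16 = 5

5


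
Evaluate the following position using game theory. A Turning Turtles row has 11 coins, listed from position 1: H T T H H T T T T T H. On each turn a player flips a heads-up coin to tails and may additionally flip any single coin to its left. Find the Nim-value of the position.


Coins: H T T H H T T T T T H
Key fact: a single head at position k behaves exactly like a Nim heap of size k (turning it to T and optionally flipping a coin at j < k corresponds to moving the heap from k to j, or to 0), and heads combine as a disjunctive sum (two heads at the same place would cancel, matching j XOR j = 0). So the Nim-value is the XOR of the 1-indexed positions of the heads.
Face-up positions (1-indexed): [1, 4, 5, 11]
XOR 0 with 1: 0 XOR 1 = 1
XOR 1 with 4: 1 XOR 4 = 5
XOR 5 with 5: 5 XOR 5 = 0
XOR 0 with 11: 0 XOR 11 = 11
Nim-value = 11

11


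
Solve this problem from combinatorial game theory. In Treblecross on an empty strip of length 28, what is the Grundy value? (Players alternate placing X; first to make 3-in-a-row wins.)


Treblecross: place X on empty cells; 3-in-a-row wins.
Playing within two cells of an existing X lets the opponent win at once, so sensible play treats the cells i-2..i+2 around each X as dead. The player left with no safe cell loses, so this is a normal-play take-away game on strips of safe cells.
Placing X at cell i (0-indexed) of a strip of k safe cells leaves independent strips of sizes max(0, i-2) and max(0, k-i-3). Hence G(k) = mex{ G(max(0,i-2)) XOR G(max(0,k-i-3)) : 0 <= i < k }, with G(0) = 0.
G(1): splits (0,0):0^0=0 -> mex({0}) = 1
G(2): splits (0,0):0^0=0 -> mex({0}) = 1
G(3): splits (0,0):0^0=0 -> mex({0}) = 1
G(4): splits (0,1):0^1=1 (0,0):0^0=0 -> mex({0, 1}) = 2
G(5): splits (0,2):0^1=1 (0,1):0^1=1 (0,0):0^0=0 -> mex({0, 1}) = 2
G(6) = mex({1}) = 0
G(7) = mex({0, 1, 2}) = 3
G(8) = mex({0, 1, 2}) = 3
G(9) = mex({0, 2}) = 1
G(10) = mex({0, 2, 3}) = 1
G(11) = mex({0, 3}) = 1
G(12) = mex({1, 3}) = 0
G(13) = mex({0, 1, 2, 3}) = 4
G(14) = mex({0, 1, 2}) = 3
G(15) = mex({0, 1, 2}) = 3
G(16) = mex({0, 1, 2, 4}) = 3
G(17) = mex({0, 1, 3, 4}) = 2
G(18) = mex({0, 1, 3, 4}) = 2
G(19) = mex({0, 1, 3, 5}) = 2
G(20) = mex({0, 1, 2, 3, 5}) = 4
G(21) = mex({0, 1, 2, 3, 5}) = 4
G(22) = mex({1, 2, 6}) = 0
G(23) = mex({0, 1, 2, 3, 4, 6}) = 5
G(24) = mex({0, 1, 2, 3, 4}) = 5
G(25) = mex({0, 1, 3, 4, 7}) = 2
G(26) = mex({0, 1, 3, 4, 5, 7}) = 2
G(27) = mex({0, 1, 3, 5}) = 2
G(28) = mex({0, 1, 2, 5}) = 3
Therefore G(28) = 3.

3


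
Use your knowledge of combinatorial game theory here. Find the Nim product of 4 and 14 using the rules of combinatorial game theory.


Nim multiplication is bilinear over XOR: (u XOR v) * w = (u*w) XOR (v*w).
So we split each operand into its bit components and XOR the pairwise Nim products.
4 = 4 (as XOR of powers of 2).
14 = 2 + 4 + 8 (as XOR of powers of 2).
Using the standard Nim-product table on single bits:
  2*2 = 3,   2*4 = 8,   2*8 = 12,
  4*4 = 6,   4*8 = 11,  8*8 = 13,
and  1*x = x (identity), k*l = l*k (commutative).
Pairwise Nim products:
  4 * 2 = 8
  4 * 4 = 6
  4 * 8 = 11
XOR them: 8 XOR 6 XOR 11 = 5.
Result: 4 * 14 = 5 (in Nim).

5


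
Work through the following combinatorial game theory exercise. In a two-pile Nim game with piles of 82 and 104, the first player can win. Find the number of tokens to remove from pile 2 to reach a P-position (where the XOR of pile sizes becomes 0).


Piles: 82 and 104
Current XOR: 82 XOR 104 = 58 (non-zero, so this is an N-position).
To make the XOR zero, we need to find a move that balances the piles.
For pile 2 (size 104): target = 104 XOR 58 = 82
We reduce pile 2 from 104 to 82.
Tokens removed: 104 - 82 = 22
Verification: 82 XOR 82 = 0

22


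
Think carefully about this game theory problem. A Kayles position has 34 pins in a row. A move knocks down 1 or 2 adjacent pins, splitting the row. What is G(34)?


Kayles: a move removes 1 or 2 adjacent pins from a contiguous row.
Removing pins from a row of k leaves two independent rows (a, b) with a + b = k - 1 (one pin) or a + b = k - 2 (two pins); an end removal gives a = 0.
By Sprague-Grundy, G(k) = mex{ G(a) XOR G(b) } over all these splits. G(0) = 0.
G(1): splits (0,0):0^0=0 -> mex({0}) = 1
G(2): splits (0,1):0^1=1 (0,0):0^0=0 -> mex({0, 1}) = 2
G(3): splits (0,2):0^2=2 (1,1):1^1=0 (0,1):0^1=1 -> mex({0, 1, 2}) = 3
G(4): splits (0,3):0^3=3 (1,2):1^2=3 (0,2):0^2=2 (1,1):1^1=0 -> mex({0, 2, 3}) = 1
G(5): splits (0,4):0^1=1 (1,3):1^3=2 (2,2):2^2=0 (0,3):0^3=3 (1,2):1^2=3 -> mex({0, 1, 2, 3}) = 4
G(6) = mex({0, 1, 2, 4}) = 3
G(7) = mex({0, 1, 3, 4, 5}) = 2
G(8) = mex({0, 2, 3, 5, 6}) = 1
G(9) = mex({0, 1, 2, 3, 6, 7}) = 4
G(10) = mex({0, 1, 3, 4, 5, 7}) = 2
G(11) = mex({0, 1, 2, 3, 4, 5}) = 6
G(12) = mex({0, 1, 2, 3, 5, 6, 7}) = 4
G(13) = mex({0, 2, 3, 4, 6, 7}) = 1
G(14) = mex({0, 1, 4, 5, 6, 7}) = 2
G(15) = mex({0, 1, 2, 3, 4, 5, 6}) = 7
G(16) = mex({0, 2, 3, 5, 6, 7}) = 1
G(17) = mex({0, 1, 2, 3, 5, 6, 7}) = 4
G(18) = mex({0, 1, 2, 4, 5, 6}) = 3
G(19) = mex({0, 1, 3, 4, 5, 7}) = 2
G(20) = mex({0, 2, 3, 4, 5, 6, 7}) = 1
G(21) = mex({0, 1, 2, 3, 5, 6, 7}) = 4
G(22) = mex({0, 1, 2, 3, 4, 5, 7}) = 6
G(23) = mex({0, 1, 2, 3, 4, 5, 6}) = 7
G(24) = mex({0, 1, 2, 3, 5, 6, 7}) = 4
G(25) = mex({0, 2, 3, 4, 6, 7}) = 1
G(26) = mex({0, 1, 3, 4, 5, 6, 7}) = 2
G(27) = mex({0, 1, 2, 3, 4, 5, 6, 7}) = 8
G(28) = mex({0, 1, 2, 3, 4, 6, 7, 8}) = 5
G(29) = mex({0, 1, 2, 3, 5, 6, 7, 8, 9}) = 4
G(30) = mex({0, 1, 2, 3, 4, 5, 6, 9, 10}) = 7
G(31) = mex({0, 1, 3, 4, 5, 7, 10, 11}) = 2
G(32) = mex({0, 2, 3, 4, 5, 6, 7, 9, 11}) = 1
G(33) = mex({0, 1, 2, 3, 4, 5, 6, 7, 9, 12}) = 8
G(34) = mex({0, 1, 2, 3, 4, 5, 7, 8, 11, 12}) = 6
Therefore G(34) = 6.

6


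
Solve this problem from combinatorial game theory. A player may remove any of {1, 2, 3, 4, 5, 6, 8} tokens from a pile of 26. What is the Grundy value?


The subtraction set is S = {1, 2, 3, 4, 5, 6, 8}.
G(k) = mex{ G(k - s) : s in S, s <= k }. We compute iteratively: G(0) = 0.
G(1) = mex({0}) = 1
G(2) = mex({0, 1}) = 2
G(3) = mex({0, 1, 2}) = 3
G(4) = mex({0, 1, 2, 3}) = 4
G(5) = mex({0, 1, 2, 3, 4}) = 5
G(6) = mex({0, 1, 2, 3, 4, 5}) = 6
G(7) = mex({1, 2, 3, 4, 5, 6}) = 0
G(8) = mex({0, 2, 3, 4, 5, 6}) = 1
G(9) = mex({0, 1, 3, 4, 5, 6}) = 2
G(10) = mex({0, 1, 2, 4, 5, 6}) = 3
G(11) = mex({0, 1, 2, 3, 5, 6}) = 4
G(12) = mex({0, 1, 2, 3, 4, 6}) = 5
G(13) = mex({0, 1, 2, 3, 4, 5}) = 6
G(14) = mex({1, 2, 3, 4, 5, 6}) = 0
Observe that G(7)..G(14) = 0, 1, 2, 3, 4, 5, 6, 0 repeats G(0)..G(7) = 0, 1, 2, 3, 4, 5, 6, 0.
For k >= max(S) = 8, G(k) is determined by the previous 8 values G(k-8)..G(k-1); a window of 8 consecutive values has recurred shifted by 7, so by induction G(k + 7) = G(k) for all k >= 0: the sequence is periodic from the start with period 7.
One period: G(0..6) = 0, 1, 2, 3, 4, 5, 6.
26 mod 7 = 5, so G(26) = G(5) = 5.

5


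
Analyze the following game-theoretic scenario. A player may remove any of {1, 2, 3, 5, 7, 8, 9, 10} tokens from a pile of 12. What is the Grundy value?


The subtraction set is S = {1, 2, 3, 5, 7, 8, 9, 10}.
G(k) = mex{ G(k - s) : s in S, s <= k }. We compute iteratively: G(0) = 0.
G(1) = mex({0}) = 1
G(2) = mex({0, 1}) = 2
G(3) = mex({0, 1, 2}) = 3
G(4) = mex({1, 2, 3}) = 0
G(5) = mex({0, 2, 3}) = 1
G(6) = mex({0, 1, 3}) = 2
G(7) = mex({0, 1, 2}) = 3
G(8) = mex({0, 1, 2, 3}) = 4
G(9) = mex({0, 1, 2, 3, 4}) = 5
G(10) = mex({0, 1, 2, 3, 4, 5}) = 6
G(11) = mex({0, 1, 2, 3, 4, 5, 6}) = 7
G(12) = mex({0, 1, 2, 3, 5, 6, 7}) = 4
Therefore G(12) = 4.

4


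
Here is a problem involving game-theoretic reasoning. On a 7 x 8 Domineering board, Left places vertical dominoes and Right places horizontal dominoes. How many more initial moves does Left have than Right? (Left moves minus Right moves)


Board is 7 x 8 (rows x cols).
Left (vertical) placements: (rows-1) * cols = 6 * 8 = 48
Right (horizontal) placements: rows * (cols-1) = 7 * 7 = 49
Advantage = Left - Right = 48 - 49 = -1

-1


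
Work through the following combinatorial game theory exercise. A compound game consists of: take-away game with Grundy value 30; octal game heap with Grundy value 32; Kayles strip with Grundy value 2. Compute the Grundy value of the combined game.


By the Sprague-Grundy theorem, the Grundy value of a sum of games is the XOR of individual Grundy values.
take-away game: Grundy value = 30. Running XOR: 0 XOR 30 = 30
octal game heap: Grundy value = 32. Running XOR: 30 XOR 32 = 62
Kayles strip: Grundy value = 2. Running XOR: 62 XOR 2 = 60
The combined Grundy value is 60.

60


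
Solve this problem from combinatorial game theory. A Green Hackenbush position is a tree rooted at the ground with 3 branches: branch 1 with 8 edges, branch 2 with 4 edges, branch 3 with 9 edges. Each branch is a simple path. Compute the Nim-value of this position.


The tree has 3 branches from the ground vertex.
In Green Hackenbush, the Nim-value of a simple path of length k is k.
Branch 1: length 8, Nim-value = 8
Branch 2: length 4, Nim-value = 4
Branch 3: length 9, Nim-value = 9
Total Nim-value = XOR of all branch values:
0 XOR 8 = 8
8 XOR 4 = 12
12 XOR 9 = 5
Nim-value of the tree = 5

5


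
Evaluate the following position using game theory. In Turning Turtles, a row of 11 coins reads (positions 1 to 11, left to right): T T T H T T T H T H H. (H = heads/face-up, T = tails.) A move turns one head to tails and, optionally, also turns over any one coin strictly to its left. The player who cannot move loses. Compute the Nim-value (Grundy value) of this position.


Coins: T T T H T T T H T H H
Key fact: a single head at position k behaves exactly like a Nim heap of size k (turning it to T and optionally flipping a coin at j < k corresponds to moving the heap from k to j, or to 0), and heads combine as a disjunctive sum (two heads at the same place would cancel, matching j XOR j = 0). So the Nim-value is the XOR of the 1-indexed positions of the heads.
Face-up positions (1-indexed): [4, 8, 10, 11]
XOR 0 with 4: 0 XOR 4 = 4
XOR 4 with 8: 4 XOR 8 = 12
XOR 12 with 10: 12 XOR 10 = 6
XOR 6 with 11: 6 XOR 11 = 13
Nim-value = 13

13


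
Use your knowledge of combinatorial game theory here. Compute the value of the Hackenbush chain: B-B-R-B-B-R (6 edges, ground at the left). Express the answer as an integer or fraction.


Edges (from ground): B-B-R-B-B-R
By Berlekamp's sign-expansion rule, a Blue-Red Hackenbush stalk has the value of the surreal number whose sign sequence is the edge sequence with B -> + and R -> -.
Sign sequence: ++-++-
Trace the sign expansion in the surreal number tree, starting from 0:
Edge 1: B (sign +) -> bounds (0, +inf), value = 1
Edge 2: B (sign +) -> bounds (1, +inf), value = 2
Edge 3: R (sign -) -> bounds (1, 2), value = 3/2
Edge 4: B (sign +) -> bounds (3/2, 2), value = 7/4
Edge 5: B (sign +) -> bounds (7/4, 2), value = 15/8
Edge 6: R (sign -) -> bounds (7/4, 15/8), value = 29/16
Game value = 29/16

29/16


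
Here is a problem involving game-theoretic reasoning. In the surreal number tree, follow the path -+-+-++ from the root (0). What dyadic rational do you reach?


Sign expansion: -+-+-++
Rule: track bounds (lo, hi), initially (-inf, +inf). On '+', the current value becomes lo and we move to the simplest number in (value, hi): value + 1 if hi = +inf, otherwise the midpoint (value + hi)/2. On '-', the current value becomes hi and we move to value - 1 if lo = -inf, otherwise the midpoint (lo + value)/2.
Start at 0.
Step 1: sign = -, move left. Bounds: (-inf, 0). Value = -1
Step 2: sign = +, move right. Bounds: (-1, 0). Value = -1/2
Step 3: sign = -, move left. Bounds: (-1, -1/2). Value = -3/4
Step 4: sign = +, move right. Bounds: (-3/4, -1/2). Value = -5/8
Step 5: sign = -, move left. Bounds: (-3/4, -5/8). Value = -11/16
Step 6: sign = +, move right. Bounds: (-11/16, -5/8). Value = -21/32
Step 7: sign = +, move right. Bounds: (-21/32, -5/8). Value = -41/64
The surreal number with sign expansion -+-+-++ is -41/64.

-41/64


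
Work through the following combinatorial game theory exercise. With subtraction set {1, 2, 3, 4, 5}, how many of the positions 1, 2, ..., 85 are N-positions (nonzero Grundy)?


Subtraction set S = {1, 2, 3, 4, 5}, so G(n) = n mod 6.
G(n) = 0 when n is a multiple of 6.
Multiples of 6 in [1, 85]: 14
N-positions (nonzero Grundy) = 85 - 14 = 71

71


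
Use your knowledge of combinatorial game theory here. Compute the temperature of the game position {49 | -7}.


The game is {49 | -7}, a switch {a | b} with numbers a > b.
Cooling {a | b} by t gives {a - t | b + t}, which stops being hot when a - t = b + t, i.e. at t = (a - b)/2. So the temperature of a switch is (a - b)/2.
Temperature = (Left option - Right option) / 2
= (49 - (-7)) / 2
= 56 / 2
= 28

28


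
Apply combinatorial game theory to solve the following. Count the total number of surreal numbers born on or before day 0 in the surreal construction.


Day 0: {|} = 0 is born. Count = 1.
Day n: the number of surreal numbers born by day n is 2^(n+1) - 1.
By day 0: 2^1 - 1 = 1
By day 0: 1 surreal numbers.

1


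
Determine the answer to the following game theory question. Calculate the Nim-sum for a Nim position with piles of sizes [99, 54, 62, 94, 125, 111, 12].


We need the XOR (exclusive or) of all pile sizes.
After XOR-ing pile 1 (size 99): 0 XOR 99 = 99
After XOR-ing pile 2 (size 54): 99 XOR 54 = 85
After XOR-ing pile 3 (size 62): 85 XOR 62 = 107
After XOR-ing pile 4 (size 94): 107 XOR 94 = 53
After XOR-ing pile 5 (size 125): 53 XOR 125 = 72
After XOR-ing pile 6 (size 111): 72 XOR 111 = 39
After XOR-ing pile 7 (size 12): 39 XOR 12 = 43
The Nim-value of this position is 43.

43


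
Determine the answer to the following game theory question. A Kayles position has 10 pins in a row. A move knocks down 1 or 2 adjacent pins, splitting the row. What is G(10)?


Kayles: a move removes 1 or 2 adjacent pins from a contiguous row.
Removing pins from a row of k leaves two independent rows (a, b) with a + b = k - 1 (one pin) or a + b = k - 2 (two pins); an end removal gives a = 0.
By Sprague-Grundy, G(k) = mex{ G(a) XOR G(b) } over all these splits. G(0) = 0.
G(1): splits (0,0):0^0=0 -> mex({0}) = 1
G(2): splits (0,1):0^1=1 (0,0):0^0=0 -> mex({0, 1}) = 2
G(3): splits (0,2):0^2=2 (1,1):1^1=0 (0,1):0^1=1 -> mex({0, 1, 2}) = 3
G(4): splits (0,3):0^3=3 (1,2):1^2=3 (0,2):0^2=2 (1,1):1^1=0 -> mex({0, 2, 3}) = 1
G(5): splits (0,4):0^1=1 (1,3):1^3=2 (2,2):2^2=0 (0,3):0^3=3 (1,2):1^2=3 -> mex({0, 1, 2, 3}) = 4
G(6) = mex({0, 1, 2, 4}) = 3
G(7) = mex({0, 1, 3, 4, 5}) = 2
G(8) = mex({0, 2, 3, 5, 6}) = 1
G(9) = mex({0, 1, 2, 3, 6, 7}) = 4
G(10) = mex({0, 1, 3, 4, 5, 7}) = 2
Therefore G(10) = 2.

2


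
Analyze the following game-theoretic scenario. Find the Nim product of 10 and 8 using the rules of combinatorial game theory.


Nim multiplication is bilinear over XOR: (u XOR v) * w = (u*w) XOR (v*w).
So we split each operand into its bit components and XOR the pairwise Nim products.
10 = 2 + 8 (as XOR of powers of 2).
8 = 8 (as XOR of powers of 2).
Using the standard Nim-product table on single bits:
  2*2 = 3,   2*4 = 8,   2*8 = 12,
  4*4 = 6,   4*8 = 11,  8*8 = 13,
and  1*x = x (identity), k*l = l*k (commutative).
Pairwise Nim products:
  2 * 8 = 12
  8 * 8 = 13
XOR them: 12 XOR 13 = 1.
Result: 10 * 8 = 1 (in Nim).

1


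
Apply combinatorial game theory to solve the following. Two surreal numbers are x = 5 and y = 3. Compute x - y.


x = 5, y = 3
x - y = 5 - 3 = 2

2


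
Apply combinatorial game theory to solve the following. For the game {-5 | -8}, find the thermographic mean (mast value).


Game = {-5 | -8}, a switch {a | b} with numbers a > b.
Its thermograph has left wall a - t and right wall b + t, which meet at t = (a - b)/2, where both equal (a + b)/2. So the mast (mean value) is at (a + b)/2.
Mean = (-5 + (-8))/2 = -13/2 = -13/2

-13/2


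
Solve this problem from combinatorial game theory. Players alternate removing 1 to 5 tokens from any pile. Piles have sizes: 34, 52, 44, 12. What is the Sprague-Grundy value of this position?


Subtraction set: {1, 2, 3, 4, 5}
For this subtraction set, G(n) = n mod 6 (period = max + 1 = 6).
Pile 1 (size 34): G(34) = 34 mod 6 = 4
Pile 2 (size 52): G(52) = 52 mod 6 = 4
Pile 3 (size 44): G(44) = 44 mod 6 = 2
Pile 4 (size 12): G(12) = 12 mod 6 = 0
Total Grundy value = XOR of all: 4 XOR 4 XOR 2 XOR 0 = 2

2


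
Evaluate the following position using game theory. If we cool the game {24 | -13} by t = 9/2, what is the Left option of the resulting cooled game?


Original game: {24 | -13} (a switch {a | b} with a > b).
Cooling by t (for t below the temperature (a - b)/2 = 37/2) taxes each move by t: {a | b} cooled by t is {a - t | b + t}.
Cooling amount: t = 9/2
Cooled Left option: 24 - 9/2 = 39/2
Cooled Right option: -13 + 9/2 = -17/2
Cooled game: {39/2 | -17/2}
Left option = 39/2

39/2


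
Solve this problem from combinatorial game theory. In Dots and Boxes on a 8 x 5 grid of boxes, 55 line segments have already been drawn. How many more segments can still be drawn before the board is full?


Grid: 8 x 5 boxes, i.e. 9 rows and 6 columns of dots.
Horizontal edges: (rows + 1) * cols = 9 * 5 = 45
Vertical edges: rows * (cols + 1) = 8 * 6 = 48
Total edges: 45 + 48 = 93
Edges drawn: 55
Remaining: 93 - 55 = 38

38


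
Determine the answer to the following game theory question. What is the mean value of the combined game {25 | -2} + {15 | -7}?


G1 = {25 | -2}, G2 = {15 | -7}
Each is a switch {a | b} with numbers a > b; its mean value is (a + b)/2, and mean value is additive over game sums: m(G1 + G2) = m(G1) + m(G2).
Mean of G1 = (25 + (-2))/2 = 23/2 = 23/2
Mean of G2 = (15 + (-7))/2 = 8/2 = 4
Mean of G1 + G2 = 23/2 + 4 = 31/2

31/2


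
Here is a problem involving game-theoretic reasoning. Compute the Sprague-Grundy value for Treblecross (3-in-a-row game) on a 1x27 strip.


Treblecross: place X on empty cells; 3-in-a-row wins.
Playing within two cells of an existing X lets the opponent win at once, so sensible play treats the cells i-2..i+2 around each X as dead. The player left with no safe cell loses, so this is a normal-play take-away game on strips of safe cells.
Placing X at cell i (0-indexed) of a strip of k safe cells leaves independent strips of sizes max(0, i-2) and max(0, k-i-3). Hence G(k) = mex{ G(max(0,i-2)) XOR G(max(0,k-i-3)) : 0 <= i < k }, with G(0) = 0.
G(1): splits (0,0):0^0=0 -> mex({0}) = 1
G(2): splits (0,0):0^0=0 -> mex({0}) = 1
G(3): splits (0,0):0^0=0 -> mex({0}) = 1
G(4): splits (0,1):0^1=1 (0,0):0^0=0 -> mex({0, 1}) = 2
G(5): splits (0,2):0^1=1 (0,1):0^1=1 (0,0):0^0=0 -> mex({0, 1}) = 2
G(6) = mex({1}) = 0
G(7) = mex({0, 1, 2}) = 3
G(8) = mex({0, 1, 2}) = 3
G(9) = mex({0, 2}) = 1
G(10) = mex({0, 2, 3}) = 1
G(11) = mex({0, 3}) = 1
G(12) = mex({1, 3}) = 0
G(13) = mex({0, 1, 2, 3}) = 4
G(14) = mex({0, 1, 2}) = 3
G(15) = mex({0, 1, 2}) = 3
G(16) = mex({0, 1, 2, 4}) = 3
G(17) = mex({0, 1, 3, 4}) = 2
G(18) = mex({0, 1, 3, 4}) = 2
G(19) = mex({0, 1, 3, 5}) = 2
G(20) = mex({0, 1, 2, 3, 5}) = 4
G(21) = mex({0, 1, 2, 3, 5}) = 4
G(22) = mex({1, 2, 6}) = 0
G(23) = mex({0, 1, 2, 3, 4, 6}) = 5
G(24) = mex({0, 1, 2, 3, 4}) = 5
G(25) = mex({0, 1, 3, 4, 7}) = 2
G(26) = mex({0, 1, 3, 4, 5, 7}) = 2
G(27) = mex({0, 1, 3, 5}) = 2
Therefore G(27) = 2.

2


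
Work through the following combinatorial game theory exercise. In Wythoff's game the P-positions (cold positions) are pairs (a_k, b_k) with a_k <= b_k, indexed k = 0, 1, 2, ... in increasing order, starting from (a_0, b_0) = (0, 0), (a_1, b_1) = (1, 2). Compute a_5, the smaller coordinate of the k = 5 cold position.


By Wythoff's theorem, a_k = floor(k * phi) and b_k = floor(k * phi^2) = a_k + k, where phi = (1 + sqrt(5))/2 is the golden ratio.
phi = (1 + sqrt(5))/2 = 1.618034
k = 5
k * phi = 5 * 1.618034 = 8.090170
a_5 = floor(k * phi) = 8

8


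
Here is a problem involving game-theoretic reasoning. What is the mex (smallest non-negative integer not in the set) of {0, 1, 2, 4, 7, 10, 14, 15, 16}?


Set = {0, 1, 2, 4, 7, 10, 14, 15, 16}
0 is in the set.
1 is in the set.
2 is in the set.
3 is NOT in the set. This is the mex.
mex = 3

3


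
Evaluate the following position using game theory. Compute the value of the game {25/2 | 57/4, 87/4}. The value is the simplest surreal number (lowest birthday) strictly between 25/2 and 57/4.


Left options: {25/2}, max = 25/2
Right options: {57/4, 87/4}, min = 57/4
All options are numbers and max(Left) < min(Right), so by the simplicity theorem the value is the simplest (earliest-born) number strictly between 25/2 and 57/4.
Integers 13 through 14 all lie strictly between 25/2 and 57/4.
Among integers, the simplest (lowest birthday = smallest |n|; 0 is born on day 0, +-n on day n) is 13.
No non-integer in the interval can be simpler: if x is a non-integer in the interval, then floor(x) or ceil(x) also lies in the interval (the interval contains an integer), and both are proper prefixes of x's sign expansion, i.e. born earlier. So the game value is 13.
Game value = 13

13


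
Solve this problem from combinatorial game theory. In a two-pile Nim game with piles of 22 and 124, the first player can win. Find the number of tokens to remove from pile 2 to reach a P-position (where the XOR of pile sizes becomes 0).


Piles: 22 and 124
Current XOR: 22 XOR 124 = 106 (non-zero, so this is an N-position).
To make the XOR zero, we need to find a move that balances the piles.
For pile 2 (size 124): target = 124 XOR 106 = 22
We reduce pile 2 from 124 to 22.
Tokens removed: 124 - 22 = 102
Verification: 22 XOR 22 = 0

102


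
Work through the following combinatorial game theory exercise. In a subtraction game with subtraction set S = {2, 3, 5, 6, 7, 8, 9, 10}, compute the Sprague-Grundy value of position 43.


The subtraction set is S = {2, 3, 5, 6, 7, 8, 9, 10}.
G(k) = mex{ G(k - s) : s in S, s <= k }. We compute iteratively: G(0) = 0.
G(1) = mex({}) = 0
G(2) = mex({0}) = 1
G(3) = mex({0}) = 1
G(4) = mex({0, 1}) = 2
G(5) = mex({0, 1}) = 2
G(6) = mex({0, 1, 2}) = 3
G(7) = mex({0, 1, 2}) = 3
G(8) = mex({0, 1, 2, 3}) = 4
G(9) = mex({0, 1, 2, 3}) = 4
G(10) = mex({0, 1, 2, 3, 4}) = 5
G(11) = mex({0, 1, 2, 3, 4}) = 5
G(12) = mex({1, 2, 3, 4, 5}) = 0
G(13) = mex({1, 2, 3, 4, 5}) = 0
G(14) = mex({0, 2, 3, 4, 5}) = 1
G(15) = mex({0, 2, 3, 4, 5}) = 1
G(16) = mex({0, 1, 3, 4, 5}) = 2
G(17) = mex({0, 1, 3, 4, 5}) = 2
G(18) = mex({0, 1, 2, 4, 5}) = 3
G(19) = mex({0, 1, 2, 4, 5}) = 3
G(20) = mex({0, 1, 2, 3, 5}) = 4
G(21) = mex({0, 1, 2, 3, 5}) = 4
Observe that G(12)..G(21) = 0, 0, 1, 1, 2, 2, 3, 3, 4, 4 repeats G(0)..G(9) = 0, 0, 1, 1, 2, 2, 3, 3, 4, 4.
For k >= max(S) = 10, G(k) is determined by the previous 10 values G(k-10)..G(k-1); a window of 10 consecutive values has recurred shifted by 12, so by induction G(k + 12) = G(k) for all k >= 0: the sequence is periodic from the start with period 12.
One period: G(0..11) = 0, 0, 1, 1, 2, 2, 3, 3, 4, 4, 5, 5.
43 mod 12 = 7, so G(43) = G(7) = 3.

3


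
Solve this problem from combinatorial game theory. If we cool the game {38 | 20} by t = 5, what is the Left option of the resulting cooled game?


Original game: {38 | 20} (a switch {a | b} with a > b).
Cooling by t (for t below the temperature (a - b)/2 = 9) taxes each move by t: {a | b} cooled by t is {a - t | b + t}.
Cooling amount: t = 5
Cooled Left option: 38 - 5 = 33
Cooled Right option: 20 + 5 = 25
Cooled game: {33 | 25}
Left option = 33

33


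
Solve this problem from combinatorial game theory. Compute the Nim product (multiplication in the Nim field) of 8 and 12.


Nim multiplication is bilinear over XOR: (u XOR v) * w = (u*w) XOR (v*w).
So we split each operand into its bit components and XOR the pairwise Nim products.
8 = 8 (as XOR of powers of 2).
12 = 4 + 8 (as XOR of powers of 2).
Using the standard Nim-product table on single bits:
  2*2 = 3,   2*4 = 8,   2*8 = 12,
  4*4 = 6,   4*8 = 11,  8*8 = 13,
and  1*x = x (identity), k*l = l*k (commutative).
Pairwise Nim products:
  8 * 4 = 11
  8 * 8 = 13
XOR them: 11 XOR 13 = 6.
Result: 8 * 12 = 6 (in Nim).

6


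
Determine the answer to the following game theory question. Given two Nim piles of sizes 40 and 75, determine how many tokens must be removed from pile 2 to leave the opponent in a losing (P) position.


Piles: 40 and 75
Current XOR: 40 XOR 75 = 99 (non-zero, so this is an N-position).
To make the XOR zero, we need to find a move that balances the piles.
For pile 2 (size 75): target = 75 XOR 99 = 40
We reduce pile 2 from 75 to 40.
Tokens removed: 75 - 40 = 35
Verification: 40 XOR 40 = 0

35


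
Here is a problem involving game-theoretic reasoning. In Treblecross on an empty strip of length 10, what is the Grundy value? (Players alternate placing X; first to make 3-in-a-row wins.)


Treblecross: place X on empty cells; 3-in-a-row wins.
Playing within two cells of an existing X lets the opponent win at once, so sensible play treats the cells i-2..i+2 around each X as dead. The player left with no safe cell loses, so this is a normal-play take-away game on strips of safe cells.
Placing X at cell i (0-indexed) of a strip of k safe cells leaves independent strips of sizes max(0, i-2) and max(0, k-i-3). Hence G(k) = mex{ G(max(0,i-2)) XOR G(max(0,k-i-3)) : 0 <= i < k }, with G(0) = 0.
G(1): splits (0,0):0^0=0 -> mex({0}) = 1
G(2): splits (0,0):0^0=0 -> mex({0}) = 1
G(3): splits (0,0):0^0=0 -> mex({0}) = 1
G(4): splits (0,1):0^1=1 (0,0):0^0=0 -> mex({0, 1}) = 2
G(5): splits (0,2):0^1=1 (0,1):0^1=1 (0,0):0^0=0 -> mex({0, 1}) = 2
G(6) = mex({1}) = 0
G(7) = mex({0, 1, 2}) = 3
G(8) = mex({0, 1, 2}) = 3
G(9) = mex({0, 2}) = 1
G(10) = mex({0, 2, 3}) = 1
Therefore G(10) = 1.

1


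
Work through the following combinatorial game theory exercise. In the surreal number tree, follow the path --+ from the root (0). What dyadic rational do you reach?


Sign expansion: --+
Rule: track bounds (lo, hi), initially (-inf, +inf). On '+', the current value becomes lo and we move to the simplest number in (value, hi): value + 1 if hi = +inf, otherwise the midpoint (value + hi)/2. On '-', the current value becomes hi and we move to value - 1 if lo = -inf, otherwise the midpoint (lo + value)/2.
Start at 0.
Step 1: sign = -, move left. Bounds: (-inf, 0). Value = -1
Step 2: sign = -, move left. Bounds: (-inf, -1). Value = -2
Step 3: sign = +, move right. Bounds: (-2, -1). Value = -3/2
The surreal number with sign expansion --+ is -3/2.

-3/2


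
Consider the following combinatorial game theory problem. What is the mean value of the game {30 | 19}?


Game = {30 | 19}, a switch {a | b} with numbers a > b.
Its thermograph has left wall a - t and right wall b + t, which meet at t = (a - b)/2, where both equal (a + b)/2. So the mast (mean value) is at (a + b)/2.
Mean = (30 + (19))/2 = 49/2 = 49/2

49/2


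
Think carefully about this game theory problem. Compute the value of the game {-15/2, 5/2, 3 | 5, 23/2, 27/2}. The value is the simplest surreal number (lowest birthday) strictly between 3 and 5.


Left options: {-15/2, 5/2, 3}, max = 3
Right options: {5, 23/2, 27/2}, min = 5
All options are numbers and max(Left) < min(Right), so by the simplicity theorem the value is the simplest (earliest-born) number strictly between 3 and 5.
The only integer strictly between 3 and 5 is 4.
No non-integer in the interval can be simpler: if x is a non-integer in the interval, then floor(x) or ceil(x) also lies in the interval (the interval contains an integer), and both are proper prefixes of x's sign expansion, i.e. born earlier. So the game value is 4.
Game value = 4

4


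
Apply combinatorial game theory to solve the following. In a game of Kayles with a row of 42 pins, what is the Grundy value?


Kayles: a move removes 1 or 2 adjacent pins from a contiguous row.
Removing pins from a row of k leaves two independent rows (a, b) with a + b = k - 1 (one pin) or a + b = k - 2 (two pins); an end removal gives a = 0.
By Sprague-Grundy, G(k) = mex{ G(a) XOR G(b) } over all these splits. G(0) = 0.
G(1): splits (0,0):0^0=0 -> mex({0}) = 1
G(2): splits (0,1):0^1=1 (0,0):0^0=0 -> mex({0, 1}) = 2
G(3): splits (0,2):0^2=2 (1,1):1^1=0 (0,1):0^1=1 -> mex({0, 1, 2}) = 3
G(4): splits (0,3):0^3=3 (1,2):1^2=3 (0,2):0^2=2 (1,1):1^1=0 -> mex({0, 2, 3}) = 1
G(5): splits (0,4):0^1=1 (1,3):1^3=2 (2,2):2^2=0 (0,3):0^3=3 (1,2):1^2=3 -> mex({0, 1, 2, 3}) = 4
G(6) = mex({0, 1, 2, 4}) = 3
G(7) = mex({0, 1, 3, 4, 5}) = 2
G(8) = mex({0, 2, 3, 5, 6}) = 1
G(9) = mex({0, 1, 2, 3, 6, 7}) = 4
G(10) = mex({0, 1, 3, 4, 5, 7}) = 2
G(11) = mex({0, 1, 2, 3, 4, 5}) = 6
G(12) = mex({0, 1, 2, 3, 5, 6, 7}) = 4
G(13) = mex({0, 2, 3, 4, 6, 7}) = 1
G(14) = mex({0, 1, 4, 5, 6, 7}) = 2
G(15) = mex({0, 1, 2, 3, 4, 5, 6}) = 7
G(16) = mex({0, 2, 3, 5, 6, 7}) = 1
G(17) = mex({0, 1, 2, 3, 5, 6, 7}) = 4
G(18) = mex({0, 1, 2, 4, 5, 6}) = 3
G(19) = mex({0, 1, 3, 4, 5, 7}) = 2
G(20) = mex({0, 2, 3, 4, 5, 6, 7}) = 1
G(21) = mex({0, 1, 2, 3, 5, 6, 7}) = 4
G(22) = mex({0, 1, 2, 3, 4, 5, 7}) = 6
G(23) = mex({0, 1, 2, 3, 4, 5, 6}) = 7
G(24) = mex({0, 1, 2, 3, 5, 6, 7}) = 4
G(25) = mex({0, 2, 3, 4, 6, 7}) = 1
G(26) = mex({0, 1, 3, 4, 5, 6, 7}) = 2
G(27) = mex({0, 1, 2, 3, 4, 5, 6, 7}) = 8
G(28) = mex({0, 1, 2, 3, 4, 6, 7, 8}) = 5
G(29) = mex({0, 1, 2, 3, 5, 6, 7, 8, 9}) = 4
G(30) = mex({0, 1, 2, 3, 4, 5, 6, 9, 10}) = 7
G(31) = mex({0, 1, 3, 4, 5, 7, 10, 11}) = 2
G(32) = mex({0, 2, 3, 4, 5, 6, 7, 9, 11}) = 1
G(33) = mex({0, 1, 2, 3, 4, 5, 6, 7, 9, 12}) = 8
G(34) = mex({0, 1, 2, 3, 4, 5, 7, 8, 11, 12}) = 6
G(35) = mex({0, 1, 2, 3, 4, 5, 6, 8, 9, 10, 11}) = 7
G(36) = mex({0, 1, 2, 3, 5, 6, 7, 9, 10}) = 4
G(37) = mex({0, 2, 3, 4, 6, 7, 9, 10, 11, 12}) = 1
G(38) = mex({0, 1, 3, 4, 5, 6, 7, 9, 10, 11, 12}) = 2
G(39) = mex({0, 1, 2, 4, 5, 6, 7, 9, 10, 12, 14}) = 3
G(40) = mex({0, 2, 3, 4, 6, 7, 11, 12, 14}) = 1
G(41) = mex({0, 1, 2, 3, 5, 6, 7, 9, 10, 11, 12}) = 4
G(42) = mex({0, 1, 2, 3, 4, 5, 6, 9, 10}) = 7
Therefore G(42) = 7.

7


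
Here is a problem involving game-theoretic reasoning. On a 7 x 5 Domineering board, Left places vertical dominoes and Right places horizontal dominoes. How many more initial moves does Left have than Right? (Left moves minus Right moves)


Board is 7 x 5 (rows x cols).
Left (vertical) placements: (rows-1) * cols = 6 * 5 = 30
Right (horizontal) placements: rows * (cols-1) = 7 * 4 = 28
Advantage = Left - Right = 30 - 28 = 2

2


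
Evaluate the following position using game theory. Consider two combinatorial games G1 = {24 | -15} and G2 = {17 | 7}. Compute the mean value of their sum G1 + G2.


G1 = {24 | -15}, G2 = {17 | 7}
Each is a switch {a | b} with numbers a > b; its mean value is (a + b)/2, and mean value is additive over game sums: m(G1 + G2) = m(G1) + m(G2).
Mean of G1 = (24 + (-15))/2 = 9/2 = 9/2
Mean of G2 = (17 + (7))/2 = 24/2 = 12
Mean of G1 + G2 = 9/2 + 12 = 33/2

33/2


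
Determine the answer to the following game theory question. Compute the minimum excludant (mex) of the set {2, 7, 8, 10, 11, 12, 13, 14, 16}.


Set = {2, 7, 8, 10, 11, 12, 13, 14, 16}
0 is NOT in the set. This is the mex.
mex = 0

0


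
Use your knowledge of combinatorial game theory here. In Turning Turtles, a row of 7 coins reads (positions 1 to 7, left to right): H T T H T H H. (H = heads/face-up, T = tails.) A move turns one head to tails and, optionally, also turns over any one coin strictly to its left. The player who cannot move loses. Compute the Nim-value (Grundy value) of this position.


Coins: H T T H T H H
Key fact: a single head at position k behaves exactly like a Nim heap of size k (turning it to T and optionally flipping a coin at j < k corresponds to moving the heap from k to j, or to 0), and heads combine as a disjunctive sum (two heads at the same place would cancel, matching j XOR j = 0). So the Nim-value is the XOR of the 1-indexed positions of the heads.
Face-up positions (1-indexed): [1, 4, 6, 7]
XOR 0 with 1: 0 XOR 1 = 1
XOR 1 with 4: 1 XOR 4 = 5
XOR 5 with 6: 5 XOR 6 = 3
XOR 3 with 7: 3 XOR 7 = 4
Nim-value = 4

4


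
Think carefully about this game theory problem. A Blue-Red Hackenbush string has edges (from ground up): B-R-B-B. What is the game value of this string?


Edges (from ground): B-R-B-B
By Berlekamp's sign-expansion rule, a Blue-Red Hackenbush stalk has the value of the surreal number whose sign sequence is the edge sequence with B -> + and R -> -.
Sign sequence: +-++
Trace the sign expansion in the surreal number tree, starting from 0:
Edge 1: B (sign +) -> bounds (0, +inf), value = 1
Edge 2: R (sign -) -> bounds (0, 1), value = 1/2
Edge 3: B (sign +) -> bounds (1/2, 1), value = 3/4
Edge 4: B (sign +) -> bounds (3/4, 1), value = 7/8
Game value = 7/8

7/8


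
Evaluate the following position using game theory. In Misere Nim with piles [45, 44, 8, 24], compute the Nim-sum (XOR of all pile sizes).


We need the XOR (exclusive or) of all pile sizes.
After XOR-ing pile 1 (size 45): 0 XOR 45 = 45
After XOR-ing pile 2 (size 44): 45 XOR 44 = 1
After XOR-ing pile 3 (size 8): 1 XOR 8 = 9
After XOR-ing pile 4 (size 24): 9 XOR 24 = 17
The Nim-value of this position is 17.

17


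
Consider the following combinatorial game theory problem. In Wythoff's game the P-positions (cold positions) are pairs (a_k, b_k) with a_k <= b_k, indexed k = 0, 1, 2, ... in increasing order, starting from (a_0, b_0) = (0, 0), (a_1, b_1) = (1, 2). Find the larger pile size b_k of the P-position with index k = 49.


By Wythoff's theorem, a_k = floor(k * phi) and b_k = floor(k * phi^2) = a_k + k, where phi = (1 + sqrt(5))/2 is the golden ratio.
phi = (1 + sqrt(5))/2 = 1.618034
phi^2 = phi + 1 = 2.618034
k = 49
k * phi^2 = 49 * 2.618034 = 128.283665
b_49 = floor(k * phi^2) = 128 (check: a_49 + k = 79 + 49 = 128)

128


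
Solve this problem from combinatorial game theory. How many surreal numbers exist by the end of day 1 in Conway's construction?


Day 0: {|} = 0 is born. Count = 1.
Day n: the number of surreal numbers born by day n is 2^(n+1) - 1.
By day 0: 2^1 - 1 = 1
By day 1: 2^2 - 1 = 3
By day 1: 3 surreal numbers.

3


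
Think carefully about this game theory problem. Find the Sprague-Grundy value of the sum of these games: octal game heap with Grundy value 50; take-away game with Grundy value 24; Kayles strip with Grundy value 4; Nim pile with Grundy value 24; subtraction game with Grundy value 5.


By the Sprague-Grundy theorem, the Grundy value of a sum of games is the XOR of individual Grundy values.
octal game heap: Grundy value = 50. Running XOR: 0 XOR 50 = 50
take-away game: Grundy value = 24. Running XOR: 50 XOR 24 = 42
Kayles strip: Grundy value = 4. Running XOR: 42 XOR 4 = 46
Nim pile: Grundy value = 24. Running XOR: 46 XOR 24 = 54
subtraction game: Grundy value = 5. Running XOR: 54 XOR 5 = 51
The combined Grundy value is 51.

51


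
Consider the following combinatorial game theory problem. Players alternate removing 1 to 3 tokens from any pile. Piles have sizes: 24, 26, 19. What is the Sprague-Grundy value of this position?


Subtraction set: {1, 2, 3}
For this subtraction set, G(n) = n mod 4 (period = max + 1 = 4).
Pile 1 (size 24): G(24) = 24 mod 4 = 0
Pile 2 (size 26): G(26) = 26 mod 4 = 2
Pile 3 (size 19): G(19) = 19 mod 4 = 3
Total Grundy value = XOR of all: 0 XOR 2 XOR 3 = 1

1


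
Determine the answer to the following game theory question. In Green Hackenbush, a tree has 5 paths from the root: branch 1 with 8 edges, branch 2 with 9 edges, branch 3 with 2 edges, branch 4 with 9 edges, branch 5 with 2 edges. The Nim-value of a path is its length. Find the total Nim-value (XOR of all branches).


The tree has 5 branches from the ground vertex.
In Green Hackenbush, the Nim-value of a simple path of length k is k.
Branch 1: length 8, Nim-value = 8
Branch 2: length 9, Nim-value = 9
Branch 3: length 2, Nim-value = 2
Branch 4: length 9, Nim-value = 9
Branch 5: length 2, Nim-value = 2
Total Nim-value = XOR of all branch values:
0 XOR 8 = 8
8 XOR 9 = 1
1 XOR 2 = 3
3 XOR 9 = 10
10 XOR 2 = 8
Nim-value of the tree = 8

8


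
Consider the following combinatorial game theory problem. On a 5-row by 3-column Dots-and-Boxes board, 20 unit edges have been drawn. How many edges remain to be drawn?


Grid: 5 x 3 boxes, i.e. 6 rows and 4 columns of dots.
Horizontal edges: (rows + 1) * cols = 6 * 3 = 18
Vertical edges: rows * (cols + 1) = 5 * 4 = 20
Total edges: 18 + 20 = 38
Edges drawn: 20
Remaining: 38 - 20 = 18

18


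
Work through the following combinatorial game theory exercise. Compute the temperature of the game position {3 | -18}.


The game is {3 | -18}, a switch {a | b} with numbers a > b.
Cooling {a | b} by t gives {a - t | b + t}, which stops being hot when a - t = b + t, i.e. at t = (a - b)/2. So the temperature of a switch is (a - b)/2.
Temperature = (Left option - Right option) / 2
= (3 - (-18)) / 2
= 21 / 2
= 21/2

21/2


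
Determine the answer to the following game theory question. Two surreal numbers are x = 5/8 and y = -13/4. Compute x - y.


x = 5/8, y = -13/4
Converting to common denominator: 8
x = 5/8, y = -26/8
x - y = 5/8 - -13/4 = 31/8

31/8


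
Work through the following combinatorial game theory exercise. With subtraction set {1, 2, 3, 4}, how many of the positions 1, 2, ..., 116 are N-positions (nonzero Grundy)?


Subtraction set S = {1, 2, 3, 4}, so G(n) = n mod 5.
G(n) = 0 when n is a multiple of 5.
Multiples of 5 in [1, 116]: 23
N-positions (nonzero Grundy) = 116 - 23 = 93

93


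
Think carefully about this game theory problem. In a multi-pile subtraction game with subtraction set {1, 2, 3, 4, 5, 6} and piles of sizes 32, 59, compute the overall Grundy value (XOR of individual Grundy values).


Subtraction set: {1, 2, 3, 4, 5, 6}
For this subtraction set, G(n) = n mod 7 (period = max + 1 = 7).
Pile 1 (size 32): G(32) = 32 mod 7 = 4
Pile 2 (size 59): G(59) = 59 mod 7 = 3
Total Grundy value = XOR of all: 4 XOR 3 = 7

7


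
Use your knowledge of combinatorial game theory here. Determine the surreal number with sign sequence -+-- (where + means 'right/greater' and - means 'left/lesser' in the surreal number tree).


Sign expansion: -+--
Rule: track bounds (lo, hi), initially (-inf, +inf). On '+', the current value becomes lo and we move to the simplest number in (value, hi): value + 1 if hi = +inf, otherwise the midpoint (value + hi)/2. On '-', the current value becomes hi and we move to value - 1 if lo = -inf, otherwise the midpoint (lo + value)/2.
Start at 0.
Step 1: sign = -, move left. Bounds: (-inf, 0). Value = -1
Step 2: sign = +, move right. Bounds: (-1, 0). Value = -1/2
Step 3: sign = -, move left. Bounds: (-1, -1/2). Value = -3/4
Step 4: sign = -, move left. Bounds: (-1, -3/4). Value = -7/8
The surreal number with sign expansion -+-- is -7/8.

-7/8
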